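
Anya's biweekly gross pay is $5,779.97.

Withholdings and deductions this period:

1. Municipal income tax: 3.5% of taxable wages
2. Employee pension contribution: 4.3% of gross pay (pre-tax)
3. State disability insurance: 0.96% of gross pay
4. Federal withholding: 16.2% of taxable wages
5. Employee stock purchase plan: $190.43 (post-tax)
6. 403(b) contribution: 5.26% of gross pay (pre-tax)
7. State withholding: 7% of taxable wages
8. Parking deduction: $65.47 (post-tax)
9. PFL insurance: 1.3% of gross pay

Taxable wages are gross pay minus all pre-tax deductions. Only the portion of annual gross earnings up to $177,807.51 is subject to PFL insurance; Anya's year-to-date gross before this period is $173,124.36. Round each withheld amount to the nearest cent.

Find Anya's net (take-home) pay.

$3,459.41

403(b) contribution: $5,779.97 × 0.0526 = $304.03
Employee pension contribution: $5,779.97 × 0.043 = $248.54
Pre-tax total = $304.03 + $248.54 = $552.57
Taxable wages = $5,779.97 − $552.57 = $5,227.40
Municipal income tax: $5,227.40 × 0.035 = $182.96
Federal withholding: $5,227.40 × 0.162 = $846.84
State withholding: $5,227.40 × 0.07 = $365.92
PFL insurance: only $177,807.51 − $173,124.36 = $4,683.15 of this check is subject → $4,683.15 × 0.013 = $60.88
State disability insurance: $5,779.97 × 0.0096 = $55.49
Employee stock purchase plan: $190.43
Parking deduction: $65.47
Total deductions = $304.03 + $248.54 + $182.96 + $846.84 + $365.92 + $60.88 + $55.49 + $190.43 + $65.47 = $2,320.56
Net pay = $5,779.97 − $2,320.56 = $3,459.41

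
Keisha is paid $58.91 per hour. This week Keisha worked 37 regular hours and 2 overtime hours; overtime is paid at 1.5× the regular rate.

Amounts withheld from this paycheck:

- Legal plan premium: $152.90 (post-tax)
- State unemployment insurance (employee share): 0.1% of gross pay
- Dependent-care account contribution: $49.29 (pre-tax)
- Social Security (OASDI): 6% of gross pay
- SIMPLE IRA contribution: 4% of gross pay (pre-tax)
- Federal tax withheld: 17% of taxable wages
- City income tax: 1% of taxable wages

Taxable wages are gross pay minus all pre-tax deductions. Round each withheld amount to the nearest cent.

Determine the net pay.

$1,517.90

Regular pay: 37 × $58.91 = $2,179.67
Overtime pay: 2 × $58.91 × 1.5 = $176.73
Gross pay = $2,179.67 + $176.73 = $2,356.40
Dependent-care account contribution: $49.29
SIMPLE IRA contribution: $2,356.40 × 0.04 = $94.26
Pre-tax total = $49.29 + $94.26 = $143.55
Taxable wages = $2,356.40 − $143.55 = $2,212.85
Federal tax withheld: $2,212.85 × 0.17 = $376.18
City income tax: $2,212.85 × 0.01 = $22.13
Social Security (OASDI): $2,356.40 × 0.06 = $141.38
State unemployment insurance (employee share): $2,356.40 × 0.001 = $2.36
Legal plan premium: $152.90
Total deductions = $49.29 + $94.26 + $376.18 + $22.13 + $141.38 + $2.36 + $152.90 = $838.50
Net pay = $2,356.40 − $838.50 = $1,517.90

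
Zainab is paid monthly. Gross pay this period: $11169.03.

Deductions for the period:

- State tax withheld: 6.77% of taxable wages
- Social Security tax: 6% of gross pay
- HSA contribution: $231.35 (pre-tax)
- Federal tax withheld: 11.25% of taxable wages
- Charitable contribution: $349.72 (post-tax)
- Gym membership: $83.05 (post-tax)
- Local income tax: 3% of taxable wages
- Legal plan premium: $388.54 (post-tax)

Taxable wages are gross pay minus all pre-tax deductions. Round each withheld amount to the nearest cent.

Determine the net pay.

$7147.13

HSA contribution: $231.35
Taxable wages = $11169.03 − $231.35 = $10937.68
Federal tax withheld: $10937.68 × 0.1125 = $1230.49
State tax withheld: $10937.68 × 0.0677 = $740.48
Local income tax: $10937.68 × 0.03 = $328.13
Social Security tax: $11169.03 × 0.06 = $670.14
Gym membership: $83.05
Legal plan premium: $388.54
Charitable contribution: $349.72
Total deductions = $231.35 + $1230.49 + $740.48 + $328.13 + $670.14 + $83.05 + $388.54 + $349.72 = $4021.90
Net pay = $11169.03 − $4021.90 = $7147.13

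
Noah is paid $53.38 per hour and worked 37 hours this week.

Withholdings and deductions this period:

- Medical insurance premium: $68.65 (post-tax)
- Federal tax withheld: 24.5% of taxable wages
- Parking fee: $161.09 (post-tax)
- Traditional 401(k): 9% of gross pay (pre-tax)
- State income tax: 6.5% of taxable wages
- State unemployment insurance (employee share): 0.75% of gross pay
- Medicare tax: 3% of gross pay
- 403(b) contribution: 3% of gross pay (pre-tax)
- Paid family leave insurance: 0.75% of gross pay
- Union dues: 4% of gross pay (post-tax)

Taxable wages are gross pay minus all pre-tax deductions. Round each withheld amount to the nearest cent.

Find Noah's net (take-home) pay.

$801.65

Gross pay: 37 × $53.38 = $1975.06
Traditional 401(k): $1975.06 × 0.09 = $177.76
403(b) contribution: $1975.06 × 0.03 = $59.25
Pre-tax total = $177.76 + $59.25 = $237.01
Taxable wages = $1975.06 − $237.01 = $1738.05
Federal tax withheld: $1738.05 × 0.245 = $425.82
State income tax: $1738.05 × 0.065 = $112.97
Paid family leave insurance: $1975.06 × 0.0075 = $14.81
State unemployment insurance (employee share): $1975.06 × 0.0075 = $14.81
Medicare tax: $1975.06 × 0.03 = $59.25
Medical insurance premium: $68.65
Parking fee: $161.09
Union dues: $1975.06 × 0.04 = $79.00
Total deductions = $177.76 + $59.25 + $425.82 + $112.97 + $14.81 + $14.81 + $59.25 + $68.65 + $161.09 + $79.00 = $1173.41
Net pay = $1975.06 − $1173.41 = $801.65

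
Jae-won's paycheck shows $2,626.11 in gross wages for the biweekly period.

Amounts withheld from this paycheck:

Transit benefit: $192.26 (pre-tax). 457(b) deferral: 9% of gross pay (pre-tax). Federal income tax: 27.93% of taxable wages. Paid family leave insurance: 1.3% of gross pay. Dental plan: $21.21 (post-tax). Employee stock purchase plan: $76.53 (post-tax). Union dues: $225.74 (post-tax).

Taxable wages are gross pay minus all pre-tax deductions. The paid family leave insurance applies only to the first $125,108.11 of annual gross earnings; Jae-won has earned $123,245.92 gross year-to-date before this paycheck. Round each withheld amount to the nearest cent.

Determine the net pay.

Transit benefit: $192.26
457(b) deferral: $2,626.11 × 0.09 = $236.35
Pre-tax total = $192.26 + $236.35 = $428.61
Taxable wages = $2,626.11 − $428.61 = $2,197.50
Federal income tax: $2,197.50 × 0.2793 = $613.76
Paid family leave insurance: only $125,108.11 − $123,245.92 = $1,862.19 of this check is subject → $1,862.19 × 0.013 = $24.21
Dental plan: $21.21
Union dues: $225.74
Employee stock purchase plan: $76.53
Total deductions = $192.26 + $236.35 + $613.76 + $24.21 + $21.21 + $225.74 + $76.53 = $1,390.06
Net pay = $2,626.11 − $1,390.06 = $1,236.05

$1,236.05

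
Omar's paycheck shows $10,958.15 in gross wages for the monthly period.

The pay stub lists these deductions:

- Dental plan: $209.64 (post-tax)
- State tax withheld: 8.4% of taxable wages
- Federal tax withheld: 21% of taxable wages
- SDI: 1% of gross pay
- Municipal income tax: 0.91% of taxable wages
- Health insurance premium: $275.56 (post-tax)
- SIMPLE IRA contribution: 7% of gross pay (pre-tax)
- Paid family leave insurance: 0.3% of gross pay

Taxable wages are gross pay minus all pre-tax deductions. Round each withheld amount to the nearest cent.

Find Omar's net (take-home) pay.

SIMPLE IRA contribution: $10,958.15 × 0.07 = $767.07
Taxable wages = $10,958.15 − $767.07 = $10,191.08
Municipal income tax: $10,191.08 × 0.0091 = $92.74
Federal tax withheld: $10,191.08 × 0.21 = $2,140.13
State tax withheld: $10,191.08 × 0.084 = $856.05
SDI: $10,958.15 × 0.01 = $109.58
Paid family leave insurance: $10,958.15 × 0.003 = $32.87
Health insurance premium: $275.56
Dental plan: $209.64
Total deductions = $767.07 + $92.74 + $2,140.13 + $856.05 + $109.58 + $32.87 + $275.56 + $209.64 = $4,483.64
Net pay = $10,958.15 − $4,483.64 = $6,474.51

$6,474.51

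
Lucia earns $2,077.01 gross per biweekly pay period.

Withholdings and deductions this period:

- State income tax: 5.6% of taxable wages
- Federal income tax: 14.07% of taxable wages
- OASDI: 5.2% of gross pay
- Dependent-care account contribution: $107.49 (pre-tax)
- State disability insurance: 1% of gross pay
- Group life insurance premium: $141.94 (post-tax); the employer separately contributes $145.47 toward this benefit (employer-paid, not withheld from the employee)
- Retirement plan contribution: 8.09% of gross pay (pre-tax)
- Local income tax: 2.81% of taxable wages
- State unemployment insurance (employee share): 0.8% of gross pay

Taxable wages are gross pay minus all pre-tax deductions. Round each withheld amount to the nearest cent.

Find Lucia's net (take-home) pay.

$1,109.19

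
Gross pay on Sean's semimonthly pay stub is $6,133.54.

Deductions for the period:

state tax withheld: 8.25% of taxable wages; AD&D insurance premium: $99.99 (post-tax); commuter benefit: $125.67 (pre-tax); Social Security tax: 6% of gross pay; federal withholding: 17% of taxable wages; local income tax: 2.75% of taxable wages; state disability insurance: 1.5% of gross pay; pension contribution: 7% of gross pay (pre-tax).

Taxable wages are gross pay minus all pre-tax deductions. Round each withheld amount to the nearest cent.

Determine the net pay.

$3,456.53

Commuter benefit: $125.67
Pension contribution: $6,133.54 × 0.07 = $429.35
Pre-tax total = $125.67 + $429.35 = $555.02
Taxable wages = $6,133.54 − $555.02 = $5,578.52
State tax withheld: $5,578.52 × 0.0825 = $460.23
Local income tax: $5,578.52 × 0.0275 = $153.41
Federal withholding: $5,578.52 × 0.17 = $948.35
State disability insurance: $6,133.54 × 0.015 = $92.00
Social Security tax: $6,133.54 × 0.06 = $368.01
AD&D insurance premium: $99.99
Total deductions = $125.67 + $429.35 + $460.23 + $153.41 + $948.35 + $92.00 + $368.01 + $99.99 = $2,677.01
Net pay = $6,133.54 − $2,677.01 = $3,456.53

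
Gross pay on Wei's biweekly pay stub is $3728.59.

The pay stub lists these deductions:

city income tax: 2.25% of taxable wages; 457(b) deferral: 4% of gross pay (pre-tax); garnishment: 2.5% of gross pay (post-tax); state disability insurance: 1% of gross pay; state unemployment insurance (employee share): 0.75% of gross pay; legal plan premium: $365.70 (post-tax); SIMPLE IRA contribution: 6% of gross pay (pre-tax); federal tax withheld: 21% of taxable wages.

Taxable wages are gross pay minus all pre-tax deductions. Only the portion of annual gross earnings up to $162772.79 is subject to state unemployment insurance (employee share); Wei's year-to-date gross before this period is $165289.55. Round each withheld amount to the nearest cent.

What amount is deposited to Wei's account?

457(b) deferral: $3728.59 × 0.04 = $149.14
SIMPLE IRA contribution: $3728.59 × 0.06 = $223.72
Pre-tax total = $149.14 + $223.72 = $372.86
Taxable wages = $3728.59 − $372.86 = $3355.73
Federal tax withheld: $3355.73 × 0.21 = $704.70
City income tax: $3355.73 × 0.0225 = $75.50
State disability insurance: $3728.59 × 0.01 = $37.29
State unemployment insurance (employee share): annual cap $162772.79 already reached (YTD $165289.55), so $0.00
Garnishment: $3728.59 × 0.025 = $93.21
Legal plan premium: $365.70
Total deductions = $149.14 + $223.72 + $704.70 + $75.50 + $37.29 + $0.00 + $93.21 + $365.70 = $1649.26
Net pay = $3728.59 − $1649.26 = $2079.33

$2079.33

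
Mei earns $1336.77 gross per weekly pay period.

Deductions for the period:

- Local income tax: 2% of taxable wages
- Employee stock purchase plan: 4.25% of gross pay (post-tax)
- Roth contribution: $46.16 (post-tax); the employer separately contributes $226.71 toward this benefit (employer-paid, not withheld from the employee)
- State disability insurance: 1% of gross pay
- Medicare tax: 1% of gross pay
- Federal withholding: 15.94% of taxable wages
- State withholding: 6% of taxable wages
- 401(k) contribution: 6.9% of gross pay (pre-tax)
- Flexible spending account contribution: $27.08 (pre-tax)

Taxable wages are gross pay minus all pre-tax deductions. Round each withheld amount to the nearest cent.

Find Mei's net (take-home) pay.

401(k) contribution: $1336.77 × 0.069 = $92.24
Flexible spending account contribution: $27.08
Pre-tax total = $92.24 + $27.08 = $119.32
Taxable wages = $1336.77 − $119.32 = $1217.45
Local income tax: $1217.45 × 0.02 = $24.35
Federal withholding: $1217.45 × 0.1594 = $194.06
State withholding: $1217.45 × 0.06 = $73.05
Medicare tax: $1336.77 × 0.01 = $13.37
State disability insurance: $1336.77 × 0.01 = $13.37
Roth contribution: $46.16
Employee stock purchase plan: $1336.77 × 0.0425 = $56.81
(Employer's $226.71 toward Roth contribution is not withheld from the employee.)
Total deductions = $92.24 + $27.08 + $24.35 + $194.06 + $73.05 + $13.37 + $13.37 + $46.16 + $56.81 = $540.49
Net pay = $1336.77 − $540.49 = $796.28

$796.28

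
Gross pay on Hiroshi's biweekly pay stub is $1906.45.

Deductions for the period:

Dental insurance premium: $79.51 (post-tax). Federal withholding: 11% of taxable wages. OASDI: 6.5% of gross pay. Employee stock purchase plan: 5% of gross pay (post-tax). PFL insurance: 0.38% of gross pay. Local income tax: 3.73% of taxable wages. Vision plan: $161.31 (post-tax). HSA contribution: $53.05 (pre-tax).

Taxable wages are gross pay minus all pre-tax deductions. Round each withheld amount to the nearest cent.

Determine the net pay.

HSA contribution: $53.05
Taxable wages = $1906.45 − $53.05 = $1853.40
Federal withholding: $1853.40 × 0.11 = $203.87
Local income tax: $1853.40 × 0.0373 = $69.13
OASDI: $1906.45 × 0.065 = $123.92
PFL insurance: $1906.45 × 0.0038 = $7.24
Dental insurance premium: $79.51
Vision plan: $161.31
Employee stock purchase plan: $1906.45 × 0.05 = $95.32
Total deductions = $53.05 + $203.87 + $69.13 + $123.92 + $7.24 + $79.51 + $161.31 + $95.32 = $793.35
Net pay = $1906.45 − $793.35 = $1113.10

$1113.10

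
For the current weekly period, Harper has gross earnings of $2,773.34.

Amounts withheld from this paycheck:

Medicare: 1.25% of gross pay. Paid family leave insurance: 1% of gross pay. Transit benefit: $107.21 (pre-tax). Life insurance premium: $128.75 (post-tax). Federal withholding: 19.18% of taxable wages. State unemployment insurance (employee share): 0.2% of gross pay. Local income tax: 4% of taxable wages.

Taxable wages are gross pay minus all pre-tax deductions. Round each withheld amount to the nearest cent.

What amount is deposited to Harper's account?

$1,851.42

Transit benefit: $107.21
Taxable wages = $2,773.34 − $107.21 = $2,666.13
Federal withholding: $2,666.13 × 0.1918 = $511.36
Local income tax: $2,666.13 × 0.04 = $106.65
Paid family leave insurance: $2,773.34 × 0.01 = $27.73
State unemployment insurance (employee share): $2,773.34 × 0.002 = $5.55
Medicare: $2,773.34 × 0.0125 = $34.67
Life insurance premium: $128.75
Total deductions = $107.21 + $511.36 + $106.65 + $27.73 + $5.55 + $34.67 + $128.75 = $921.92
Net pay = $2,773.34 − $921.92 = $1,851.42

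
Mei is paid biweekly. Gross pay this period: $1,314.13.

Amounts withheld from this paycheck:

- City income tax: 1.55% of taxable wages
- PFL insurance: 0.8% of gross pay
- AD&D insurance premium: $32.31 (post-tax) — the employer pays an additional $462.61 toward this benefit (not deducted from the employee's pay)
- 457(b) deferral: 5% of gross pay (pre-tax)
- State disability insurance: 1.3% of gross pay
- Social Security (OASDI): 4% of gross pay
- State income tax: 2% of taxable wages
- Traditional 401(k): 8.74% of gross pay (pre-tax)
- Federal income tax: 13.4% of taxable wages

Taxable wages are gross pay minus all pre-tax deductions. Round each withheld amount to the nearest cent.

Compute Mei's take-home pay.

$828.96

457(b) deferral: $1,314.13 × 0.05 = $65.71
Traditional 401(k): $1,314.13 × 0.0874 = $114.85
Pre-tax total = $65.71 + $114.85 = $180.56
Taxable wages = $1,314.13 − $180.56 = $1,133.57
State income tax: $1,133.57 × 0.02 = $22.67
City income tax: $1,133.57 × 0.0155 = $17.57
Federal income tax: $1,133.57 × 0.134 = $151.90
PFL insurance: $1,314.13 × 0.008 = $10.51
State disability insurance: $1,314.13 × 0.013 = $17.08
Social Security (OASDI): $1,314.13 × 0.04 = $52.57
AD&D insurance premium: $32.31
(Employer's $462.61 toward AD&D insurance premium is not withheld from the employee.)
Total deductions = $65.71 + $114.85 + $22.67 + $17.57 + $151.90 + $10.51 + $17.08 + $52.57 + $32.31 = $485.17
Net pay = $1,314.13 − $485.17 = $828.96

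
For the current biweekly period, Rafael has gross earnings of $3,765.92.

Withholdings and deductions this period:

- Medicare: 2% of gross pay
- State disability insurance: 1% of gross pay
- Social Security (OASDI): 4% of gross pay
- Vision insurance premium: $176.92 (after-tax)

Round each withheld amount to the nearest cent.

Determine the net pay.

Social Security (OASDI): $3,765.92 × 0.04 = $150.64
State disability insurance: $3,765.92 × 0.01 = $37.66
Medicare: $3,765.92 × 0.02 = $75.32
Vision insurance premium: $176.92
Total deductions = $150.64 + $37.66 + $75.32 + $176.92 = $440.54
Net pay = $3,765.92 − $440.54 = $3,325.38

$3,325.38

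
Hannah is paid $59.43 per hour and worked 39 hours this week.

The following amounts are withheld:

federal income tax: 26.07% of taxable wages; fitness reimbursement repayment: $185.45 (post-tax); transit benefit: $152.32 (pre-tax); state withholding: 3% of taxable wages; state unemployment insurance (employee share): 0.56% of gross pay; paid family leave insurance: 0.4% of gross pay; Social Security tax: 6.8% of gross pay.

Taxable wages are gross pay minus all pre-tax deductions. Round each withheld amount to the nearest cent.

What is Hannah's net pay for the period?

$1170.65

Gross pay: 39 × $59.43 = $2317.77
Transit benefit: $152.32
Taxable wages = $2317.77 − $152.32 = $2165.45
State withholding: $2165.45 × 0.03 = $64.96
Federal income tax: $2165.45 × 0.2607 = $564.53
Social Security tax: $2317.77 × 0.068 = $157.61
State unemployment insurance (employee share): $2317.77 × 0.0056 = $12.98
Paid family leave insurance: $2317.77 × 0.004 = $9.27
Fitness reimbursement repayment: $185.45
Total deductions = $152.32 + $64.96 + $564.53 + $157.61 + $12.98 + $9.27 + $185.45 = $1147.12
Net pay = $2317.77 − $1147.12 = $1170.65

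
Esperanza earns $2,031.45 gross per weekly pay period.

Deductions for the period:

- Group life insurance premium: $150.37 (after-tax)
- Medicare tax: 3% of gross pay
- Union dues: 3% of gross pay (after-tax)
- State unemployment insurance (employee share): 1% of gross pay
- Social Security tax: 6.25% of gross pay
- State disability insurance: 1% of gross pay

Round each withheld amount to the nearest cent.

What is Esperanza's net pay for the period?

State disability insurance: $2,031.45 × 0.01 = $20.31
Medicare tax: $2,031.45 × 0.03 = $60.94
Social Security tax: $2,031.45 × 0.0625 = $126.97
State unemployment insurance (employee share): $2,031.45 × 0.01 = $20.31
Union dues: $2,031.45 × 0.03 = $60.94
Group life insurance premium: $150.37
Total deductions = $20.31 + $60.94 + $126.97 + $20.31 + $60.94 + $150.37 = $439.84
Net pay = $2,031.45 − $439.84 = $1,591.61

$1,591.61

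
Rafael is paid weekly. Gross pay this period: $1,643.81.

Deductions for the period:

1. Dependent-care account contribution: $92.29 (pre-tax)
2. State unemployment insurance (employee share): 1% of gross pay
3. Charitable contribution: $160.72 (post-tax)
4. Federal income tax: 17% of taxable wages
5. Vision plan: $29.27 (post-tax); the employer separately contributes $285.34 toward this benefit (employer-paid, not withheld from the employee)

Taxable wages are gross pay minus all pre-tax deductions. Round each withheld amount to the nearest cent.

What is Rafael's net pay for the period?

$1,081.33

Dependent-care account contribution: $92.29
Taxable wages = $1,643.81 − $92.29 = $1,551.52
Federal income tax: $1,551.52 × 0.17 = $263.76
State unemployment insurance (employee share): $1,643.81 × 0.01 = $16.44
Vision plan: $29.27
Charitable contribution: $160.72
(Employer's $285.34 toward vision plan is not withheld from the employee.)
Total deductions = $92.29 + $263.76 + $16.44 + $29.27 + $160.72 = $562.48
Net pay = $1,643.81 − $562.48 = $1,081.33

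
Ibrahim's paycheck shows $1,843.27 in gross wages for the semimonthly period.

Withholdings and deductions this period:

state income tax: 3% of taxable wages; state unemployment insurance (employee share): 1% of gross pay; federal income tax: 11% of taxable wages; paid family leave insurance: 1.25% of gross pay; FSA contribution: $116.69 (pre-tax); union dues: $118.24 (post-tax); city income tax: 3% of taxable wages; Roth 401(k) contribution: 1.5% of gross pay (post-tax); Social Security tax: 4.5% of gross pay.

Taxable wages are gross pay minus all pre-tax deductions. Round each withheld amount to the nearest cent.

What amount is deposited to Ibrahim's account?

FSA contribution: $116.69
Taxable wages = $1,843.27 − $116.69 = $1,726.58
Federal income tax: $1,726.58 × 0.11 = $189.92
State income tax: $1,726.58 × 0.03 = $51.80
City income tax: $1,726.58 × 0.03 = $51.80
State unemployment insurance (employee share): $1,843.27 × 0.01 = $18.43
Paid family leave insurance: $1,843.27 × 0.0125 = $23.04
Social Security tax: $1,843.27 × 0.045 = $82.95
Union dues: $118.24
Roth 401(k) contribution: $1,843.27 × 0.015 = $27.65
Total deductions = $116.69 + $189.92 + $51.80 + $51.80 + $18.43 + $23.04 + $82.95 + $118.24 + $27.65 = $680.52
Net pay = $1,843.27 − $680.52 = $1,162.75

$1,162.75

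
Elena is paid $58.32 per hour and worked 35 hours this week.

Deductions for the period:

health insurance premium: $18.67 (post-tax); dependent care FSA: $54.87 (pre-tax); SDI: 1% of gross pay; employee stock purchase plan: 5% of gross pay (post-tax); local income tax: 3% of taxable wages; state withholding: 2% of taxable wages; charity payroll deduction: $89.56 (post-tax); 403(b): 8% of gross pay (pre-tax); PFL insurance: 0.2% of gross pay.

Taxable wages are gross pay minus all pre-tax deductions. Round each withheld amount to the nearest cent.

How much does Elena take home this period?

$1,497.10

Gross pay: 35 × $58.32 = $2,041.20
Dependent care FSA: $54.87
403(b): $2,041.20 × 0.08 = $163.30
Pre-tax total = $54.87 + $163.30 = $218.17
Taxable wages = $2,041.20 − $218.17 = $1,823.03
State withholding: $1,823.03 × 0.02 = $36.46
Local income tax: $1,823.03 × 0.03 = $54.69
PFL insurance: $2,041.20 × 0.002 = $4.08
SDI: $2,041.20 × 0.01 = $20.41
Charity payroll deduction: $89.56
Health insurance premium: $18.67
Employee stock purchase plan: $2,041.20 × 0.05 = $102.06
Total deductions = $54.87 + $163.30 + $36.46 + $54.69 + $4.08 + $20.41 + $89.56 + $18.67 + $102.06 = $544.10
Net pay = $2,041.20 − $544.10 = $1,497.10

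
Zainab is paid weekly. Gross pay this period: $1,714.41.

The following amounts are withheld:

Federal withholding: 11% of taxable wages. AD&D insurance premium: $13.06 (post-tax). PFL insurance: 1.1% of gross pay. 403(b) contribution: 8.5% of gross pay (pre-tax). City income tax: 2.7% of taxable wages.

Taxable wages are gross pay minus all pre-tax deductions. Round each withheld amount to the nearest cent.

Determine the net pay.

403(b) contribution: $1,714.41 × 0.085 = $145.72
Taxable wages = $1,714.41 − $145.72 = $1,568.69
Federal withholding: $1,568.69 × 0.11 = $172.56
City income tax: $1,568.69 × 0.027 = $42.35
PFL insurance: $1,714.41 × 0.011 = $18.86
AD&D insurance premium: $13.06
Total deductions = $145.72 + $172.56 + $42.35 + $18.86 + $13.06 = $392.55
Net pay = $1,714.41 − $392.55 = $1,321.86

$1,321.86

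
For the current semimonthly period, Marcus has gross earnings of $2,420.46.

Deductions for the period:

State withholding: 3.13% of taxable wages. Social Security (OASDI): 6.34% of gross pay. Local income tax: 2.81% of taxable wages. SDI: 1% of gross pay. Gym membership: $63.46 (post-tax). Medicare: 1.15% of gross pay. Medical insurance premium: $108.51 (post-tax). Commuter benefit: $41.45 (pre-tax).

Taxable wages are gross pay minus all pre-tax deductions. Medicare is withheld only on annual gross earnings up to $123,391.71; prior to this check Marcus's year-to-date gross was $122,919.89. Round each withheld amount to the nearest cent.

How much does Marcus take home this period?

$1,882.64

Commuter benefit: $41.45
Taxable wages = $2,420.46 − $41.45 = $2,379.01
State withholding: $2,379.01 × 0.0313 = $74.46
Local income tax: $2,379.01 × 0.0281 = $66.85
Social Security (OASDI): $2,420.46 × 0.0634 = $153.46
Medicare: only $123,391.71 − $122,919.89 = $471.82 of this check is subject → $471.82 × 0.0115 = $5.43
SDI: $2,420.46 × 0.01 = $24.20
Gym membership: $63.46
Medical insurance premium: $108.51
Total deductions = $41.45 + $74.46 + $66.85 + $153.46 + $5.43 + $24.20 + $63.46 + $108.51 = $537.82
Net pay = $2,420.46 − $537.82 = $1,882.64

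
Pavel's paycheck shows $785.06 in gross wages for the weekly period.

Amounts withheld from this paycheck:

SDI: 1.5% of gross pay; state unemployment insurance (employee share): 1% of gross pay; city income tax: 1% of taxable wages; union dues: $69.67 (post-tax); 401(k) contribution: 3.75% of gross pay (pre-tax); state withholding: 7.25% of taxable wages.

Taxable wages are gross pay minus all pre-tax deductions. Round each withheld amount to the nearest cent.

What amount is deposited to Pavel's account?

$603.98

401(k) contribution: $785.06 × 0.0375 = $29.44
Taxable wages = $785.06 − $29.44 = $755.62
State withholding: $755.62 × 0.0725 = $54.78
City income tax: $755.62 × 0.01 = $7.56
State unemployment insurance (employee share): $785.06 × 0.01 = $7.85
SDI: $785.06 × 0.015 = $11.78
Union dues: $69.67
Total deductions = $29.44 + $54.78 + $7.56 + $7.85 + $11.78 + $69.67 = $181.08
Net pay = $785.06 − $181.08 = $603.98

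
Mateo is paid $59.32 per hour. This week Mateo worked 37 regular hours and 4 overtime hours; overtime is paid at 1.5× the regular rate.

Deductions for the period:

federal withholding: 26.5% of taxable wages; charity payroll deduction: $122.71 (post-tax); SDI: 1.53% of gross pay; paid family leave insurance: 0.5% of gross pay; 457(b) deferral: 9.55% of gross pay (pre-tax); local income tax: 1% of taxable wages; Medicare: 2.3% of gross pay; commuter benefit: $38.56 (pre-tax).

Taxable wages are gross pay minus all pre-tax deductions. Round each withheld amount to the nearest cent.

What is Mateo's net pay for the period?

$1,411.57

Regular pay: 37 × $59.32 = $2,194.84
Overtime pay: 4 × $59.32 × 1.5 = $355.92
Gross pay = $2,194.84 + $355.92 = $2,550.76
457(b) deferral: $2,550.76 × 0.0955 = $243.60
Commuter benefit: $38.56
Pre-tax total = $243.60 + $38.56 = $282.16
Taxable wages = $2,550.76 − $282.16 = $2,268.60
Federal withholding: $2,268.60 × 0.265 = $601.18
Local income tax: $2,268.60 × 0.01 = $22.69
Paid family leave insurance: $2,550.76 × 0.005 = $12.75
Medicare: $2,550.76 × 0.023 = $58.67
SDI: $2,550.76 × 0.0153 = $39.03
Charity payroll deduction: $122.71
Total deductions = $243.60 + $38.56 + $601.18 + $22.69 + $12.75 + $58.67 + $39.03 + $122.71 = $1,139.19
Net pay = $2,550.76 − $1,139.19 = $1,411.57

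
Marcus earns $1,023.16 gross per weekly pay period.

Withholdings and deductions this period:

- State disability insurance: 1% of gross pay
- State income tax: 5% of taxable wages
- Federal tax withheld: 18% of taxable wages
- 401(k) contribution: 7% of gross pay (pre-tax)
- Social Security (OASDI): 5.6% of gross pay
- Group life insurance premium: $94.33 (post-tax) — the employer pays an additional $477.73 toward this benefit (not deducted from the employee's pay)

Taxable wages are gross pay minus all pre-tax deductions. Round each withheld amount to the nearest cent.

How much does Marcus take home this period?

$570.82

401(k) contribution: $1,023.16 × 0.07 = $71.62
Taxable wages = $1,023.16 − $71.62 = $951.54
State income tax: $951.54 × 0.05 = $47.58
Federal tax withheld: $951.54 × 0.18 = $171.28
State disability insurance: $1,023.16 × 0.01 = $10.23
Social Security (OASDI): $1,023.16 × 0.056 = $57.30
Group life insurance premium: $94.33
(Employer's $477.73 toward group life insurance premium is not withheld from the employee.)
Total deductions = $71.62 + $47.58 + $171.28 + $10.23 + $57.30 + $94.33 = $452.34
Net pay = $1,023.16 − $452.34 = $570.82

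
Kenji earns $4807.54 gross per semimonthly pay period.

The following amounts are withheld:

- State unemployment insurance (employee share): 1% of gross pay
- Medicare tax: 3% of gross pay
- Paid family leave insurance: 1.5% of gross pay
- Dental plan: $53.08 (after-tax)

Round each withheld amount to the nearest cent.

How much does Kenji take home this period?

State unemployment insurance (employee share): $4807.54 × 0.01 = $48.08
Medicare tax: $4807.54 × 0.03 = $144.23
Paid family leave insurance: $4807.54 × 0.015 = $72.11
Dental plan: $53.08
Total deductions = $48.08 + $144.23 + $72.11 + $53.08 = $317.50
Net pay = $4807.54 − $317.50 = $4490.04

$4490.04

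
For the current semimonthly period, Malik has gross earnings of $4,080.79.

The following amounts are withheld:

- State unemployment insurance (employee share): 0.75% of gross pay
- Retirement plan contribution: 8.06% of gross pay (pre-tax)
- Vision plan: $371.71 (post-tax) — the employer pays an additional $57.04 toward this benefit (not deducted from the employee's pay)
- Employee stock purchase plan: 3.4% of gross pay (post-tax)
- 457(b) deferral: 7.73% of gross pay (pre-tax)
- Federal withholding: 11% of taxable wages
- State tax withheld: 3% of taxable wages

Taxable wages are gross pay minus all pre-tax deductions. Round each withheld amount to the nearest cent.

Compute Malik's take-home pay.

$2,414.26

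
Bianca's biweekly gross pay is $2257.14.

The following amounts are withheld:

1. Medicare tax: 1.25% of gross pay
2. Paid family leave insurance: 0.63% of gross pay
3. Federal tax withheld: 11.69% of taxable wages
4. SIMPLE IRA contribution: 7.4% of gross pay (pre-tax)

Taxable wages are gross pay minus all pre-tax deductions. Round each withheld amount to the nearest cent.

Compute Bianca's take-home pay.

$1803.35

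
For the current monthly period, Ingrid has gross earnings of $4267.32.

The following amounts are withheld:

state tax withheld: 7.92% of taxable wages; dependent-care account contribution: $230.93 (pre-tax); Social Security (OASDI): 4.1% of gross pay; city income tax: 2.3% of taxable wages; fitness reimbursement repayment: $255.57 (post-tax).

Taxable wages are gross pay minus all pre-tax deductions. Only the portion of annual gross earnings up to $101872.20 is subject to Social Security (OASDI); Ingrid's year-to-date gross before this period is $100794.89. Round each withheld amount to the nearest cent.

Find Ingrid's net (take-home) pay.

Dependent-care account contribution: $230.93
Taxable wages = $4267.32 − $230.93 = $4036.39
City income tax: $4036.39 × 0.023 = $92.84
State tax withheld: $4036.39 × 0.0792 = $319.68
Social Security (OASDI): only $101872.20 − $100794.89 = $1077.31 of this check is subject → $1077.31 × 0.041 = $44.17
Fitness reimbursement repayment: $255.57
Total deductions = $230.93 + $92.84 + $319.68 + $44.17 + $255.57 = $943.19
Net pay = $4267.32 − $943.19 = $3324.13

$3324.13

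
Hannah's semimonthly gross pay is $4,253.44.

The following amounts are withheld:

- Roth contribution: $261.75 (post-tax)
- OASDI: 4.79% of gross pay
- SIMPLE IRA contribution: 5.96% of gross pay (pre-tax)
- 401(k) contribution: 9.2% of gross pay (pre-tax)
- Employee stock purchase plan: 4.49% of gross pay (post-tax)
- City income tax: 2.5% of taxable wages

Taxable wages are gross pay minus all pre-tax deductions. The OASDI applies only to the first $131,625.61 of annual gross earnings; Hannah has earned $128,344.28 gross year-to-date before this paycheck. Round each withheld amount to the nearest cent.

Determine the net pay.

401(k) contribution: $4,253.44 × 0.092 = $391.32
SIMPLE IRA contribution: $4,253.44 × 0.0596 = $253.51
Pre-tax total = $391.32 + $253.51 = $644.83
Taxable wages = $4,253.44 − $644.83 = $3,608.61
City income tax: $3,608.61 × 0.025 = $90.22
OASDI: only $131,625.61 − $128,344.28 = $3,281.33 of this check is subject → $3,281.33 × 0.0479 = $157.18
Roth contribution: $261.75
Employee stock purchase plan: $4,253.44 × 0.0449 = $190.98
Total deductions = $391.32 + $253.51 + $90.22 + $157.18 + $261.75 + $190.98 = $1,344.96
Net pay = $4,253.44 − $1,344.96 = $2,908.48

$2,908.48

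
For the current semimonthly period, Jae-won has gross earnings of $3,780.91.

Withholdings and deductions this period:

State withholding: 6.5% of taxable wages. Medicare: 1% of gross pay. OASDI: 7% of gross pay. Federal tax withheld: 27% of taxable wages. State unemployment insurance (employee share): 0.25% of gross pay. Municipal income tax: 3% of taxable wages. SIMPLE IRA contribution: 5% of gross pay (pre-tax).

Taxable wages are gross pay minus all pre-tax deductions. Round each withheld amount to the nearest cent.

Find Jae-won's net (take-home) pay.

SIMPLE IRA contribution: $3,780.91 × 0.05 = $189.05
Taxable wages = $3,780.91 − $189.05 = $3,591.86
Federal tax withheld: $3,591.86 × 0.27 = $969.80
Municipal income tax: $3,591.86 × 0.03 = $107.76
State withholding: $3,591.86 × 0.065 = $233.47
State unemployment insurance (employee share): $3,780.91 × 0.0025 = $9.45
Medicare: $3,780.91 × 0.01 = $37.81
OASDI: $3,780.91 × 0.07 = $264.66
Total deductions = $189.05 + $969.80 + $107.76 + $233.47 + $9.45 + $37.81 + $264.66 = $1,812.00
Net pay = $3,780.91 − $1,812.00 = $1,968.91

$1,968.91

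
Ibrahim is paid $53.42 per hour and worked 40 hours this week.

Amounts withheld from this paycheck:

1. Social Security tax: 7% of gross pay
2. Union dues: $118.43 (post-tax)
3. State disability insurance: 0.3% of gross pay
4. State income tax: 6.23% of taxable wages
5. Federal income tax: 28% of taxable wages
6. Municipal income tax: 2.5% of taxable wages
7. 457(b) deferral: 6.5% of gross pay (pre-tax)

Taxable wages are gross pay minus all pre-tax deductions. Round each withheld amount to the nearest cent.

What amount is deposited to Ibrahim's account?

$989.66

Gross pay: 40 × $53.42 = $2,136.80
457(b) deferral: $2,136.80 × 0.065 = $138.89
Taxable wages = $2,136.80 − $138.89 = $1,997.91
Federal income tax: $1,997.91 × 0.28 = $559.41
Municipal income tax: $1,997.91 × 0.025 = $49.95
State income tax: $1,997.91 × 0.0623 = $124.47
Social Security tax: $2,136.80 × 0.07 = $149.58
State disability insurance: $2,136.80 × 0.003 = $6.41
Union dues: $118.43
Total deductions = $138.89 + $559.41 + $49.95 + $124.47 + $149.58 + $6.41 + $118.43 = $1,147.14
Net pay = $2,136.80 − $1,147.14 = $989.66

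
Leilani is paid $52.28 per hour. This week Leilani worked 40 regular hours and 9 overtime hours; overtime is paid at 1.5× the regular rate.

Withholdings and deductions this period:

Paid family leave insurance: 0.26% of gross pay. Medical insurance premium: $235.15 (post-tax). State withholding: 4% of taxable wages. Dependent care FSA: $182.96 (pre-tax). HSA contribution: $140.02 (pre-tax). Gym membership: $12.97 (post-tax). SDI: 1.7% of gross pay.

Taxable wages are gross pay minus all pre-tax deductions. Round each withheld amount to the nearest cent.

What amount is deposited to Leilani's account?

$2,072.10

Regular pay: 40 × $52.28 = $2,091.20
Overtime pay: 9 × $52.28 × 1.5 = $705.78
Gross pay = $2,091.20 + $705.78 = $2,796.98
Dependent care FSA: $182.96
HSA contribution: $140.02
Pre-tax total = $182.96 + $140.02 = $322.98
Taxable wages = $2,796.98 − $322.98 = $2,474.00
State withholding: $2,474.00 × 0.04 = $98.96
Paid family leave insurance: $2,796.98 × 0.0026 = $7.27
SDI: $2,796.98 × 0.017 = $47.55
Gym membership: $12.97
Medical insurance premium: $235.15
Total deductions = $182.96 + $140.02 + $98.96 + $7.27 + $47.55 + $12.97 + $235.15 = $724.88
Net pay = $2,796.98 − $724.88 = $2,072.10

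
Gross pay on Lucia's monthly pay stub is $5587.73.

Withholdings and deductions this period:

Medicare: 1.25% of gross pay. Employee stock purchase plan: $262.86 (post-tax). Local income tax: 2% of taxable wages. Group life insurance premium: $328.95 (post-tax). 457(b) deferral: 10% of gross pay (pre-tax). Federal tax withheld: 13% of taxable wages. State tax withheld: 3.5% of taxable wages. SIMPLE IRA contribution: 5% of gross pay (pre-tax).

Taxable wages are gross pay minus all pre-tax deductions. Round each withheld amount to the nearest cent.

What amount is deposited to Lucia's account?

SIMPLE IRA contribution: $5587.73 × 0.05 = $279.39
457(b) deferral: $5587.73 × 0.1 = $558.77
Pre-tax total = $279.39 + $558.77 = $838.16
Taxable wages = $5587.73 − $838.16 = $4749.57
State tax withheld: $4749.57 × 0.035 = $166.23
Local income tax: $4749.57 × 0.02 = $94.99
Federal tax withheld: $4749.57 × 0.13 = $617.44
Medicare: $5587.73 × 0.0125 = $69.85
Employee stock purchase plan: $262.86
Group life insurance premium: $328.95
Total deductions = $279.39 + $558.77 + $166.23 + $94.99 + $617.44 + $69.85 + $262.86 + $328.95 = $2378.48
Net pay = $5587.73 − $2378.48 = $3209.25

$3209.25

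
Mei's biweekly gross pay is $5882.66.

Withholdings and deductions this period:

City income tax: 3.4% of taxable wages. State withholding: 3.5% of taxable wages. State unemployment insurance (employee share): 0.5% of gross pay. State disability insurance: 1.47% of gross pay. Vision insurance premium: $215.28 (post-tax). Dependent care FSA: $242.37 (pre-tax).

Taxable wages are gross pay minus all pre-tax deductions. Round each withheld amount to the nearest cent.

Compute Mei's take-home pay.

$4919.94

Dependent care FSA: $242.37
Taxable wages = $5882.66 − $242.37 = $5640.29
City income tax: $5640.29 × 0.034 = $191.77
State withholding: $5640.29 × 0.035 = $197.41
State disability insurance: $5882.66 × 0.0147 = $86.48
State unemployment insurance (employee share): $5882.66 × 0.005 = $29.41
Vision insurance premium: $215.28
Total deductions = $242.37 + $191.77 + $197.41 + $86.48 + $29.41 + $215.28 = $962.72
Net pay = $5882.66 − $962.72 = $4919.94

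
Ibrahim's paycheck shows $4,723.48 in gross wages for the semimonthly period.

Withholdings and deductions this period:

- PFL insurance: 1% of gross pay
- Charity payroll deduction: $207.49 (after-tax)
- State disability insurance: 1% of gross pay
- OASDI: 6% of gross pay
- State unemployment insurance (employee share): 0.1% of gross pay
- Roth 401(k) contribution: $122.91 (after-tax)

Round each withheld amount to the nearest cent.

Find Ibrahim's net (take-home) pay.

OASDI: $4,723.48 × 0.06 = $283.41
State unemployment insurance (employee share): $4,723.48 × 0.001 = $4.72
PFL insurance: $4,723.48 × 0.01 = $47.23
State disability insurance: $4,723.48 × 0.01 = $47.23
Roth 401(k) contribution: $122.91
Charity payroll deduction: $207.49
Total deductions = $283.41 + $4.72 + $47.23 + $47.23 + $122.91 + $207.49 = $712.99
Net pay = $4,723.48 − $712.99 = $4,010.49

$4,010.49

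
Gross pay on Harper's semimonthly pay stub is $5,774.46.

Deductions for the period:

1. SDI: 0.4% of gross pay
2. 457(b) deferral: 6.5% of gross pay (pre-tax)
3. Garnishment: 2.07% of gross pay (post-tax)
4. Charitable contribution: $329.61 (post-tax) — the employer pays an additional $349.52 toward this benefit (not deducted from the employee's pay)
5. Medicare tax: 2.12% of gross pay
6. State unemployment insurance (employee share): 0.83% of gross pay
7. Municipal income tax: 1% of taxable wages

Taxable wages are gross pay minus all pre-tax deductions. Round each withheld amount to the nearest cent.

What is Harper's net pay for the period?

$4,702.54

457(b) deferral: $5,774.46 × 0.065 = $375.34
Taxable wages = $5,774.46 − $375.34 = $5,399.12
Municipal income tax: $5,399.12 × 0.01 = $53.99
Medicare tax: $5,774.46 × 0.0212 = $122.42
SDI: $5,774.46 × 0.004 = $23.10
State unemployment insurance (employee share): $5,774.46 × 0.0083 = $47.93
Garnishment: $5,774.46 × 0.0207 = $119.53
Charitable contribution: $329.61
(Employer's $349.52 toward charitable contribution is not withheld from the employee.)
Total deductions = $375.34 + $53.99 + $122.42 + $23.10 + $47.93 + $119.53 + $329.61 = $1,071.92
Net pay = $5,774.46 − $1,071.92 = $4,702.54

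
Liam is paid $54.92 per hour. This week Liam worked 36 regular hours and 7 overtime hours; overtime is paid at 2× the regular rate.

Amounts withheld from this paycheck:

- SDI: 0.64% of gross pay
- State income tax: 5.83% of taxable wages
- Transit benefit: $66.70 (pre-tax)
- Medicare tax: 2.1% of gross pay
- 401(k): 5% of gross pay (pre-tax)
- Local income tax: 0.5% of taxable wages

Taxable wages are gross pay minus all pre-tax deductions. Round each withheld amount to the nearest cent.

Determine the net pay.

$2,305.85

Regular pay: 36 × $54.92 = $1,977.12
Overtime pay: 7 × $54.92 × 2 = $768.88
Gross pay = $1,977.12 + $768.88 = $2,746.00
Transit benefit: $66.70
401(k): $2,746.00 × 0.05 = $137.30
Pre-tax total = $66.70 + $137.30 = $204.00
Taxable wages = $2,746.00 − $204.00 = $2,542.00
Local income tax: $2,542.00 × 0.005 = $12.71
State income tax: $2,542.00 × 0.0583 = $148.20
SDI: $2,746.00 × 0.0064 = $17.57
Medicare tax: $2,746.00 × 0.021 = $57.67
Total deductions = $66.70 + $137.30 + $12.71 + $148.20 + $17.57 + $57.67 = $440.15
Net pay = $2,746.00 − $440.15 = $2,305.85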